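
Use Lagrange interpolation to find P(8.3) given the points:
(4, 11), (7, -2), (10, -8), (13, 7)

Lagrange interpolation formula:
P(x) = Σ yᵢ × Lᵢ(x)
where Lᵢ(x) = Π_{j≠i} (x - xⱼ)/(xᵢ - xⱼ)

L_0(8.3) = (8.3 - 7)/(4 - 7) × (8.3 - 10)/(4 - 10) × (8.3 - 13)/(4 - 13) = -0.064117
L_1(8.3) = (8.3 - 4)/(7 - 4) × (8.3 - 10)/(7 - 10) × (8.3 - 13)/(7 - 13) = 0.636241
L_2(8.3) = (8.3 - 4)/(10 - 4) × (8.3 - 7)/(10 - 7) × (8.3 - 13)/(10 - 13) = 0.486537
L_3(8.3) = (8.3 - 4)/(13 - 4) × (8.3 - 7)/(13 - 7) × (8.3 - 10)/(13 - 10) = -0.058660

P(8.3) = 11×L_0(8.3) + (-2)×L_1(8.3) + (-8)×L_2(8.3) + 7×L_3(8.3)
P(8.3) = -6.280691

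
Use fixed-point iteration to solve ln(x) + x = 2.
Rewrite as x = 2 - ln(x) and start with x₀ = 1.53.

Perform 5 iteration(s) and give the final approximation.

Equation: ln(x) + x = 2
Fixed-point form: x = 2 - ln(x)
x₀ = 1.53

x_1 = g(1.530000) = 1.574732
x_2 = g(1.574732) = 1.545915
x_3 = g(1.545915) = 1.564384
x_4 = g(1.564384) = 1.552508
x_5 = g(1.552508) = 1.560128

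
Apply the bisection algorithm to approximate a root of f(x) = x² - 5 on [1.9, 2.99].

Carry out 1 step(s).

f(x) = x² - 5
Initial interval: [1.9, 2.99]

Iteration 1:
  c_1 = (1.900000 + 2.990000)/2 = 2.445000
  f(c_1) = f(2.445000) = 0.978025
  f(a) × f(c) < 0, new interval: [1.900000, 2.445000]

After 1 iteration(s), the approximation is c_1 = 2.445000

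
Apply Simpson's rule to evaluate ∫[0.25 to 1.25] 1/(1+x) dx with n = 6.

f(x) = 1/(1+x)
a = 0.25, b = 1.25, n = 6
h = (b - a)/n = 0.166667

Simpson's rule: (h/3)[f(x₀) + 4f(x₁) + 2f(x₂) + ... + f(xₙ)]

x_0 = 0.2500, f(x_0) = 0.800000, coefficient = 1
x_1 = 0.4167, f(x_1) = 0.705882, coefficient = 4
x_2 = 0.5833, f(x_2) = 0.631579, coefficient = 2
x_3 = 0.7500, f(x_3) = 0.571429, coefficient = 4
x_4 = 0.9167, f(x_4) = 0.521739, coefficient = 2
x_5 = 1.0833, f(x_5) = 0.480000, coefficient = 4
x_6 = 1.2500, f(x_6) = 0.444444, coefficient = 1

I ≈ (0.166667/3) × 10.580324 = 0.587796
Exact value: 0.587787
Error: 0.000009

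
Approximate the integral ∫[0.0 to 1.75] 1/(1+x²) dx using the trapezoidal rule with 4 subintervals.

f(x) = 1/(1+x²)
a = 0.0, b = 1.75, n = 4
h = (b - a)/n = 0.437500

Trapezoidal rule: (h/2)[f(x₀) + 2f(x₁) + 2f(x₂) + ... + f(xₙ)]

x_0 = 0.0000, f(x_0) = 1.000000, coefficient = 1
x_1 = 0.4375, f(x_1) = 0.839344, coefficient = 2
x_2 = 0.8750, f(x_2) = 0.566372, coefficient = 2
x_3 = 1.3125, f(x_3) = 0.367288, coefficient = 2
x_4 = 1.7500, f(x_4) = 0.246154, coefficient = 1

I ≈ (0.437500/2) × 4.792162 = 1.048286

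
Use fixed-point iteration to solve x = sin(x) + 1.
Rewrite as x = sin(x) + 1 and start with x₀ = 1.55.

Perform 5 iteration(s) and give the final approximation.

Equation: x = sin(x) + 1
Fixed-point form: x = sin(x) + 1
x₀ = 1.55

x_1 = g(1.550000) = 1.999784
x_2 = g(1.999784) = 1.909387
x_3 = g(1.909387) = 1.943224
x_4 = g(1.943224) = 1.931447
x_5 = g(1.931447) = 1.935667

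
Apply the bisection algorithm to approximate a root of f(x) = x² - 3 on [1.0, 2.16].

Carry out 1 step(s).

f(x) = x² - 3
Initial interval: [1.0, 2.16]

Iteration 1:
  c_1 = (1.000000 + 2.160000)/2 = 1.580000
  f(c_1) = f(1.580000) = -0.503600
  f(a) × f(c) ≥ 0, new interval: [1.580000, 2.160000]

After 1 iteration(s), the approximation is c_1 = 1.580000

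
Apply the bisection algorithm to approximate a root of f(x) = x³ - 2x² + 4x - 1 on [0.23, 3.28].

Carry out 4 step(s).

f(x) = x³ - 2x² + 4x - 1
Initial interval: [0.23, 3.28]

Iteration 1:
  c_1 = (0.230000 + 3.280000)/2 = 1.755000
  f(c_1) = f(1.755000) = 5.265394
  f(a) × f(c) < 0, new interval: [0.230000, 1.755000]
Iteration 2:
  c_2 = (0.230000 + 1.755000)/2 = 0.992500
  f(c_2) = f(0.992500) = 1.977556
  f(a) × f(c) < 0, new interval: [0.230000, 0.992500]
Iteration 3:
  c_3 = (0.230000 + 0.992500)/2 = 0.611250
  f(c_3) = f(0.611250) = 0.926126
  f(a) × f(c) < 0, new interval: [0.230000, 0.611250]
Iteration 4:
  c_4 = (0.230000 + 0.611250)/2 = 0.420625
  f(c_4) = f(0.420625) = 0.403068
  f(a) × f(c) < 0, new interval: [0.230000, 0.420625]

After 4 iteration(s), the approximation is c_4 = 0.420625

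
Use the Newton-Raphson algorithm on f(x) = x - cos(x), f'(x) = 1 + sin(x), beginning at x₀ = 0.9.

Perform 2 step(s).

f(x) = x - cos(x)
f'(x) = 1 + sin(x)
x₀ = 0.9

Newton-Raphson formula: x_{n+1} = x_n - f(x_n)/f'(x_n)

Iteration 1:
  f(0.900000) = 0.278390
  f'(0.900000) = 1.783327
  x_1 = 0.900000 - 0.278390/1.783327 = 0.743893
Iteration 2:
  f(0.743893) = 0.008055
  f'(0.743893) = 1.677158
  x_2 = 0.743893 - 0.008055/1.677158 = 0.739090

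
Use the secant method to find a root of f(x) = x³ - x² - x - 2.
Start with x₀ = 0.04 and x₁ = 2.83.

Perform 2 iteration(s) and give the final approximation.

f(x) = x³ - x² - x - 2
x₀ = 0.04, x₁ = 2.83

Secant formula: x_{n+1} = x_n - f(x_n)(x_n - x_{n-1})/(f(x_n) - f(x_{n-1}))

Iteration 1:
  f(0.040000) = -2.041536
  f(2.830000) = 9.826287
  x_2 = 2.830000 - 9.826287×(2.830000 - 0.040000)/(9.826287 - (-2.041536))
       = 0.519944
Iteration 2:
  f(2.830000) = 9.826287
  f(0.519944) = -2.649723
  x_3 = 0.519944 - (-2.649723)×(0.519944 - 2.830000)/(-2.649723 - 9.826287)
       = 1.010566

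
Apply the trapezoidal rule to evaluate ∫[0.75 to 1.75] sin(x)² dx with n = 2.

f(x) = sin(x)²
a = 0.75, b = 1.75, n = 2
h = (b - a)/n = 0.500000

Trapezoidal rule: (h/2)[f(x₀) + 2f(x₁) + 2f(x₂) + ... + f(xₙ)]

x_0 = 0.7500, f(x_0) = 0.464631, coefficient = 1
x_1 = 1.2500, f(x_1) = 0.900572, coefficient = 2
x_2 = 1.7500, f(x_2) = 0.968228, coefficient = 1

I ≈ (0.500000/2) × 3.234003 = 0.808501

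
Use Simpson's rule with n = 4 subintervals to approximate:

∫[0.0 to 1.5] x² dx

f(x) = x²
a = 0.0, b = 1.5, n = 4
h = (b - a)/n = 0.375000

Simpson's rule: (h/3)[f(x₀) + 4f(x₁) + 2f(x₂) + ... + f(xₙ)]

x_0 = 0.0000, f(x_0) = 0.000000, coefficient = 1
x_1 = 0.3750, f(x_1) = 0.140625, coefficient = 4
x_2 = 0.7500, f(x_2) = 0.562500, coefficient = 2
x_3 = 1.1250, f(x_3) = 1.265625, coefficient = 4
x_4 = 1.5000, f(x_4) = 2.250000, coefficient = 1

I ≈ (0.375000/3) × 9.000000 = 1.125000
Exact value: 1.125000
Error: 0.000000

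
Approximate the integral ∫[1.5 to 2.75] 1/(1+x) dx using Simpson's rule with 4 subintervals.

f(x) = 1/(1+x)
a = 1.5, b = 2.75, n = 4
h = (b - a)/n = 0.312500

Simpson's rule: (h/3)[f(x₀) + 4f(x₁) + 2f(x₂) + ... + f(xₙ)]

x_0 = 1.5000, f(x_0) = 0.400000, coefficient = 1
x_1 = 1.8125, f(x_1) = 0.355556, coefficient = 4
x_2 = 2.1250, f(x_2) = 0.320000, coefficient = 2
x_3 = 2.4375, f(x_3) = 0.290909, coefficient = 4
x_4 = 2.7500, f(x_4) = 0.266667, coefficient = 1

I ≈ (0.312500/3) × 3.892525 = 0.405471
Exact value: 0.405465
Error: 0.000006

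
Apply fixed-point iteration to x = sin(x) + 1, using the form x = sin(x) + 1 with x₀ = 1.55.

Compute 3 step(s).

Equation: x = sin(x) + 1
Fixed-point form: x = sin(x) + 1
x₀ = 1.55

x_1 = g(1.550000) = 1.999784
x_2 = g(1.999784) = 1.909387
x_3 = g(1.909387) = 1.943224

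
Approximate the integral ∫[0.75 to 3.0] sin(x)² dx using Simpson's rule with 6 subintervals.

f(x) = sin(x)²
a = 0.75, b = 3.0, n = 6
h = (b - a)/n = 0.375000

Simpson's rule: (h/3)[f(x₀) + 4f(x₁) + 2f(x₂) + ... + f(xₙ)]

x_0 = 0.7500, f(x_0) = 0.464631, coefficient = 1
x_1 = 1.1250, f(x_1) = 0.814087, coefficient = 4
x_2 = 1.5000, f(x_2) = 0.994996, coefficient = 2
x_3 = 1.8750, f(x_3) = 0.910280, coefficient = 4
x_4 = 2.2500, f(x_4) = 0.605398, coefficient = 2
x_5 = 2.6250, f(x_5) = 0.243957, coefficient = 4
x_6 = 3.0000, f(x_6) = 0.019915, coefficient = 1

I ≈ (0.375000/3) × 11.558630 = 1.444829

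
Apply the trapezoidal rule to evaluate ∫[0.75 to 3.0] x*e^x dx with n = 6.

f(x) = x*e^x
a = 0.75, b = 3.0, n = 6
h = (b - a)/n = 0.375000

Trapezoidal rule: (h/2)[f(x₀) + 2f(x₁) + 2f(x₂) + ... + f(xₙ)]

x_0 = 0.7500, f(x_0) = 1.587750, coefficient = 1
x_1 = 1.1250, f(x_1) = 3.465244, coefficient = 2
x_2 = 1.5000, f(x_2) = 6.722534, coefficient = 2
x_3 = 1.8750, f(x_3) = 12.226536, coefficient = 2
x_4 = 2.2500, f(x_4) = 21.347406, coefficient = 2
x_5 = 2.6250, f(x_5) = 36.237007, coefficient = 2
x_6 = 3.0000, f(x_6) = 60.256611, coefficient = 1

I ≈ (0.375000/2) × 221.841813 = 41.595340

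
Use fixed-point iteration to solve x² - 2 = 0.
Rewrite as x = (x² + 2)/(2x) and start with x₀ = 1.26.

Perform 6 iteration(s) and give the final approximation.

Equation: x² - 2 = 0
Fixed-point form: x = (x² + 2)/(2x)
x₀ = 1.26

x_1 = g(1.260000) = 1.423651
x_2 = g(1.423651) = 1.414245
x_3 = g(1.414245) = 1.414214
x_4 = g(1.414214) = 1.414214
x_5 = g(1.414214) = 1.414214
x_6 = g(1.414214) = 1.414214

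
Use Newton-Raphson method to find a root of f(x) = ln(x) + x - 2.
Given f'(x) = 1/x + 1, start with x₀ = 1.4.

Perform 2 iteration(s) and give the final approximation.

f(x) = ln(x) + x - 2
f'(x) = 1/x + 1
x₀ = 1.4

Newton-Raphson formula: x_{n+1} = x_n - f(x_n)/f'(x_n)

Iteration 1:
  f(1.400000) = -0.263528
  f'(1.400000) = 1.714286
  x_1 = 1.400000 - (-0.263528)/1.714286 = 1.553725
Iteration 2:
  f(1.553725) = -0.005621
  f'(1.553725) = 1.643615
  x_2 = 1.553725 - (-0.005621)/1.643615 = 1.557144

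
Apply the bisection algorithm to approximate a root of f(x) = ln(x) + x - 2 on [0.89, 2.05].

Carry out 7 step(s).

f(x) = ln(x) + x - 2
Initial interval: [0.89, 2.05]

Iteration 1:
  c_1 = (0.890000 + 2.050000)/2 = 1.470000
  f(c_1) = f(1.470000) = -0.144738
  f(a) × f(c) ≥ 0, new interval: [1.470000, 2.050000]
Iteration 2:
  c_2 = (1.470000 + 2.050000)/2 = 1.760000
  f(c_2) = f(1.760000) = 0.325314
  f(a) × f(c) < 0, new interval: [1.470000, 1.760000]
Iteration 3:
  c_3 = (1.470000 + 1.760000)/2 = 1.615000
  f(c_3) = f(1.615000) = 0.094335
  f(a) × f(c) < 0, new interval: [1.470000, 1.615000]
Iteration 4:
  c_4 = (1.470000 + 1.615000)/2 = 1.542500
  f(c_4) = f(1.542500) = -0.024096
  f(a) × f(c) ≥ 0, new interval: [1.542500, 1.615000]
Iteration 5:
  c_5 = (1.542500 + 1.615000)/2 = 1.578750
  f(c_5) = f(1.578750) = 0.035383
  f(a) × f(c) < 0, new interval: [1.542500, 1.578750]
Iteration 6:
  c_6 = (1.542500 + 1.578750)/2 = 1.560625
  f(c_6) = f(1.560625) = 0.005711
  f(a) × f(c) < 0, new interval: [1.542500, 1.560625]
Iteration 7:
  c_7 = (1.542500 + 1.560625)/2 = 1.551562
  f(c_7) = f(1.551562) = -0.009175
  f(a) × f(c) ≥ 0, new interval: [1.551562, 1.560625]

After 7 iteration(s), the approximation is c_7 = 1.551562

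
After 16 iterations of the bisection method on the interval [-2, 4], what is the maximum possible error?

Bisection error bound: |error| ≤ (b-a)/2^n
|error| ≤ (4 - (-2))/2^16 = 6/2^16
|error| ≤ 0.0000915527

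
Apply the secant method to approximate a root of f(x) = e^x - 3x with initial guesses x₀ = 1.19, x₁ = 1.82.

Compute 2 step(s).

f(x) = e^x - 3x
x₀ = 1.19, x₁ = 1.82

Secant formula: x_{n+1} = x_n - f(x_n)(x_n - x_{n-1})/(f(x_n) - f(x_{n-1}))

Iteration 1:
  f(1.190000) = -0.282919
  f(1.820000) = 0.711858
  x_2 = 1.820000 - 0.711858×(1.820000 - 1.190000)/(0.711858 - (-0.282919))
       = 1.369175
Iteration 2:
  f(1.820000) = 0.711858
  f(1.369175) = -0.175420
  x_3 = 1.369175 - (-0.175420)×(1.369175 - 1.820000)/(-0.175420 - 0.711858)
       = 1.458305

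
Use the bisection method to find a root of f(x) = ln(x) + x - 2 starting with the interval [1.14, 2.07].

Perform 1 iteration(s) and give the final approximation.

f(x) = ln(x) + x - 2
Initial interval: [1.14, 2.07]

Iteration 1:
  c_1 = (1.140000 + 2.070000)/2 = 1.605000
  f(c_1) = f(1.605000) = 0.078124
  f(a) × f(c) < 0, new interval: [1.140000, 1.605000]

After 1 iteration(s), the approximation is c_1 = 1.605000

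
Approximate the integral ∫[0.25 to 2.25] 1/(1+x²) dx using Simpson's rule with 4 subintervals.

f(x) = 1/(1+x²)
a = 0.25, b = 2.25, n = 4
h = (b - a)/n = 0.500000

Simpson's rule: (h/3)[f(x₀) + 4f(x₁) + 2f(x₂) + ... + f(xₙ)]

x_0 = 0.2500, f(x_0) = 0.941176, coefficient = 1
x_1 = 0.7500, f(x_1) = 0.640000, coefficient = 4
x_2 = 1.2500, f(x_2) = 0.390244, coefficient = 2
x_3 = 1.7500, f(x_3) = 0.246154, coefficient = 4
x_4 = 2.2500, f(x_4) = 0.164948, coefficient = 1

I ≈ (0.500000/3) × 5.431228 = 0.905205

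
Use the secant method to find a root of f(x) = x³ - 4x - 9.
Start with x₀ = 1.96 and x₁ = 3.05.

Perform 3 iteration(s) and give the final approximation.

f(x) = x³ - 4x - 9
x₀ = 1.96, x₁ = 3.05

Secant formula: x_{n+1} = x_n - f(x_n)(x_n - x_{n-1})/(f(x_n) - f(x_{n-1}))

Iteration 1:
  f(1.960000) = -9.310464
  f(3.050000) = 7.172625
  x_2 = 3.050000 - 7.172625×(3.050000 - 1.960000)/(7.172625 - (-9.310464))
       = 2.575686
Iteration 2:
  f(3.050000) = 7.172625
  f(2.575686) = -2.215236
  x_3 = 2.575686 - (-2.215236)×(2.575686 - 3.050000)/(-2.215236 - 7.172625)
       = 2.687609
Iteration 3:
  f(2.575686) = -2.215236
  f(2.687609) = -0.337186
  x_4 = 2.687609 - (-0.337186)×(2.687609 - 2.575686)/(-0.337186 - (-2.215236))
       = 2.707704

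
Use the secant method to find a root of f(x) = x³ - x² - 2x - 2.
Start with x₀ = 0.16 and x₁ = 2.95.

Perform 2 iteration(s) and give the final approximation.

f(x) = x³ - x² - 2x - 2
x₀ = 0.16, x₁ = 2.95

Secant formula: x_{n+1} = x_n - f(x_n)(x_n - x_{n-1})/(f(x_n) - f(x_{n-1}))

Iteration 1:
  f(0.160000) = -2.341504
  f(2.950000) = 9.069875
  x_2 = 2.950000 - 9.069875×(2.950000 - 0.160000)/(9.069875 - (-2.341504))
       = 0.732481
Iteration 2:
  f(2.950000) = 9.069875
  f(0.732481) = -3.608493
  x_3 = 0.732481 - (-3.608493)×(0.732481 - 2.950000)/(-3.608493 - 9.069875)
       = 1.363627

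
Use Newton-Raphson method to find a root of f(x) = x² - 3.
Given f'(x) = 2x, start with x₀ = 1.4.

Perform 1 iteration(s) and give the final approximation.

f(x) = x² - 3
f'(x) = 2x
x₀ = 1.4

Newton-Raphson formula: x_{n+1} = x_n - f(x_n)/f'(x_n)

Iteration 1:
  f(1.400000) = -1.040000
  f'(1.400000) = 2.800000
  x_1 = 1.400000 - (-1.040000)/2.800000 = 1.771429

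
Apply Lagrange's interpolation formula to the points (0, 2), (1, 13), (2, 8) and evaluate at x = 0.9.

Lagrange interpolation formula:
P(x) = Σ yᵢ × Lᵢ(x)
where Lᵢ(x) = Π_{j≠i} (x - xⱼ)/(xᵢ - xⱼ)

L_0(0.9) = (0.9 - 1)/(0 - 1) × (0.9 - 2)/(0 - 2) = 0.055000
L_1(0.9) = (0.9 - 0)/(1 - 0) × (0.9 - 2)/(1 - 2) = 0.990000
L_2(0.9) = (0.9 - 0)/(2 - 0) × (0.9 - 1)/(2 - 1) = -0.045000

P(0.9) = 2×L_0(0.9) + 13×L_1(0.9) + 8×L_2(0.9)
P(0.9) = 12.620000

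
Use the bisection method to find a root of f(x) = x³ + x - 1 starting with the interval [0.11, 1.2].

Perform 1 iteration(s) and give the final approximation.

f(x) = x³ + x - 1
Initial interval: [0.11, 1.2]

Iteration 1:
  c_1 = (0.110000 + 1.200000)/2 = 0.655000
  f(c_1) = f(0.655000) = -0.063989
  f(a) × f(c) ≥ 0, new interval: [0.655000, 1.200000]

After 1 iteration(s), the approximation is c_1 = 0.655000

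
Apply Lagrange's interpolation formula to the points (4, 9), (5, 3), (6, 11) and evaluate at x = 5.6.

Lagrange interpolation formula:
P(x) = Σ yᵢ × Lᵢ(x)
where Lᵢ(x) = Π_{j≠i} (x - xⱼ)/(xᵢ - xⱼ)

L_0(5.6) = (5.6 - 5)/(4 - 5) × (5.6 - 6)/(4 - 6) = -0.120000
L_1(5.6) = (5.6 - 4)/(5 - 4) × (5.6 - 6)/(5 - 6) = 0.640000
L_2(5.6) = (5.6 - 4)/(6 - 4) × (5.6 - 5)/(6 - 5) = 0.480000

P(5.6) = 9×L_0(5.6) + 3×L_1(5.6) + 11×L_2(5.6)
P(5.6) = 6.120000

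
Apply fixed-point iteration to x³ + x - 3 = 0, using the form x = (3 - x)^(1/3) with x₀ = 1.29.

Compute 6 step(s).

Equation: x³ + x - 3 = 0
Fixed-point form: x = (3 - x)^(1/3)
x₀ = 1.29

x_1 = g(1.290000) = 1.195819
x_2 = g(1.195819) = 1.217382
x_3 = g(1.217382) = 1.212512
x_4 = g(1.212512) = 1.213615
x_5 = g(1.213615) = 1.213366
x_6 = g(1.213366) = 1.213422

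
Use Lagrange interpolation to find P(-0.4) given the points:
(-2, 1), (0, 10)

Lagrange interpolation formula:
P(x) = Σ yᵢ × Lᵢ(x)
where Lᵢ(x) = Π_{j≠i} (x - xⱼ)/(xᵢ - xⱼ)

L_0(-0.4) = (-0.4 - 0)/(-2 - 0) = 0.200000
L_1(-0.4) = (-0.4 - (-2))/(0 - (-2)) = 0.800000

P(-0.4) = 1×L_0(-0.4) + 10×L_1(-0.4)
P(-0.4) = 8.200000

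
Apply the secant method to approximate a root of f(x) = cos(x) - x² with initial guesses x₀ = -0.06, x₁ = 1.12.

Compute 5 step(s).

f(x) = cos(x) - x²
x₀ = -0.06, x₁ = 1.12

Secant formula: x_{n+1} = x_n - f(x_n)(x_n - x_{n-1})/(f(x_n) - f(x_{n-1}))

Iteration 1:
  f(-0.060000) = 0.994601
  f(1.120000) = -0.818718
  x_2 = 1.120000 - (-0.818718)×(1.120000 - (-0.060000))/(-0.818718 - 0.994601)
       = 0.587227
Iteration 2:
  f(1.120000) = -0.818718
  f(0.587227) = 0.487645
  x_3 = 0.587227 - 0.487645×(0.587227 - 1.120000)/(0.487645 - (-0.818718))
       = 0.786103
Iteration 3:
  f(0.587227) = 0.487645
  f(0.786103) = 0.088651
  x_4 = 0.786103 - 0.088651×(0.786103 - 0.587227)/(0.088651 - 0.487645)
       = 0.830290
Iteration 4:
  f(0.786103) = 0.088651
  f(0.830290) = -0.014720
  x_5 = 0.830290 - (-0.014720)×(0.830290 - 0.786103)/(-0.014720 - 0.088651)
       = 0.823998
Iteration 5:
  f(0.830290) = -0.014720
  f(0.823998) = 0.000320
  x_6 = 0.823998 - 0.000320×(0.823998 - 0.830290)/(0.000320 - (-0.014720))
       = 0.824132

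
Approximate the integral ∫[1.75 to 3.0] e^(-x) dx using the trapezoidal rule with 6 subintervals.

f(x) = e^(-x)
a = 1.75, b = 3.0, n = 6
h = (b - a)/n = 0.208333

Trapezoidal rule: (h/2)[f(x₀) + 2f(x₁) + 2f(x₂) + ... + f(xₙ)]

x_0 = 1.7500, f(x_0) = 0.173774, coefficient = 1
x_1 = 1.9583, f(x_1) = 0.141093, coefficient = 2
x_2 = 2.1667, f(x_2) = 0.114559, coefficient = 2
x_3 = 2.3750, f(x_3) = 0.093014, coefficient = 2
x_4 = 2.5833, f(x_4) = 0.075522, coefficient = 2
x_5 = 2.7917, f(x_5) = 0.061319, coefficient = 2
x_6 = 3.0000, f(x_6) = 0.049787, coefficient = 1

I ≈ (0.208333/2) × 1.194576 = 0.124435
Exact value: 0.123987
Error: 0.000448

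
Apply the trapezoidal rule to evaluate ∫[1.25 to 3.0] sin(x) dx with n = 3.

f(x) = sin(x)
a = 1.25, b = 3.0, n = 3
h = (b - a)/n = 0.583333

Trapezoidal rule: (h/2)[f(x₀) + 2f(x₁) + 2f(x₂) + ... + f(xₙ)]

x_0 = 1.2500, f(x_0) = 0.948985, coefficient = 1
x_1 = 1.8333, f(x_1) = 0.965735, coefficient = 2
x_2 = 2.4167, f(x_2) = 0.663080, coefficient = 2
x_3 = 3.0000, f(x_3) = 0.141120, coefficient = 1

I ≈ (0.583333/2) × 4.347734 = 1.268089
Exact value: 1.305315
Error: 0.037226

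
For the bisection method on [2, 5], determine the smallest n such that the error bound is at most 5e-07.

We need (b-a)/2^n ≤ 5e-07
(5 - 2)/2^n ≤ 5e-07
3/2^n ≤ 5e-07
2^n ≥ 6000000
n ≥ log₂(6000000) = 22.52
n ≥ 23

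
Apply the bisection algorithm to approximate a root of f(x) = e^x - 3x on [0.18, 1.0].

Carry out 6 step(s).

f(x) = e^x - 3x
Initial interval: [0.18, 1.0]

Iteration 1:
  c_1 = (0.180000 + 1.000000)/2 = 0.590000
  f(c_1) = f(0.590000) = 0.033988
  f(a) × f(c) ≥ 0, new interval: [0.590000, 1.000000]
Iteration 2:
  c_2 = (0.590000 + 1.000000)/2 = 0.795000
  f(c_2) = f(0.795000) = -0.170559
  f(a) × f(c) < 0, new interval: [0.590000, 0.795000]
Iteration 3:
  c_3 = (0.590000 + 0.795000)/2 = 0.692500
  f(c_3) = f(0.692500) = -0.078794
  f(a) × f(c) < 0, new interval: [0.590000, 0.692500]
Iteration 4:
  c_4 = (0.590000 + 0.692500)/2 = 0.641250
  f(c_4) = f(0.641250) = -0.024897
  f(a) × f(c) < 0, new interval: [0.590000, 0.641250]
Iteration 5:
  c_5 = (0.590000 + 0.641250)/2 = 0.615625
  f(c_5) = f(0.615625) = 0.003938
  f(a) × f(c) ≥ 0, new interval: [0.615625, 0.641250]
Iteration 6:
  c_6 = (0.615625 + 0.641250)/2 = 0.628437
  f(c_6) = f(0.628437) = -0.010633
  f(a) × f(c) < 0, new interval: [0.615625, 0.628437]

After 6 iteration(s), the approximation is c_6 = 0.628437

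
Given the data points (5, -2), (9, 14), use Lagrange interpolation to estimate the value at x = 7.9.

Lagrange interpolation formula:
P(x) = Σ yᵢ × Lᵢ(x)
where Lᵢ(x) = Π_{j≠i} (x - xⱼ)/(xᵢ - xⱼ)

L_0(7.9) = (7.9 - 9)/(5 - 9) = 0.275000
L_1(7.9) = (7.9 - 5)/(9 - 5) = 0.725000

P(7.9) = (-2)×L_0(7.9) + 14×L_1(7.9)
P(7.9) = 9.600000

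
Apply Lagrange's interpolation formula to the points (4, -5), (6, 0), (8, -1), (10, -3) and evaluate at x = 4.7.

Lagrange interpolation formula:
P(x) = Σ yᵢ × Lᵢ(x)
where Lᵢ(x) = Π_{j≠i} (x - xⱼ)/(xᵢ - xⱼ)

L_0(4.7) = (4.7 - 6)/(4 - 6) × (4.7 - 8)/(4 - 8) × (4.7 - 10)/(4 - 10) = 0.473687
L_1(4.7) = (4.7 - 4)/(6 - 4) × (4.7 - 8)/(6 - 8) × (4.7 - 10)/(6 - 10) = 0.765188
L_2(4.7) = (4.7 - 4)/(8 - 4) × (4.7 - 6)/(8 - 6) × (4.7 - 10)/(8 - 10) = -0.301438
L_3(4.7) = (4.7 - 4)/(10 - 4) × (4.7 - 6)/(10 - 6) × (4.7 - 8)/(10 - 8) = 0.062562

P(4.7) = (-5)×L_0(4.7) + 0×L_1(4.7) + (-1)×L_2(4.7) + (-3)×L_3(4.7)
P(4.7) = -2.254687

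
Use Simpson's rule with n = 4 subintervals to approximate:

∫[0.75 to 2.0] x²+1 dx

f(x) = x²+1
a = 0.75, b = 2.0, n = 4
h = (b - a)/n = 0.312500

Simpson's rule: (h/3)[f(x₀) + 4f(x₁) + 2f(x₂) + ... + f(xₙ)]

x_0 = 0.7500, f(x_0) = 1.562500, coefficient = 1
x_1 = 1.0625, f(x_1) = 2.128906, coefficient = 4
x_2 = 1.3750, f(x_2) = 2.890625, coefficient = 2
x_3 = 1.6875, f(x_3) = 3.847656, coefficient = 4
x_4 = 2.0000, f(x_4) = 5.000000, coefficient = 1

I ≈ (0.312500/3) × 36.250000 = 3.776042
Exact value: 3.776042
Error: 0.000000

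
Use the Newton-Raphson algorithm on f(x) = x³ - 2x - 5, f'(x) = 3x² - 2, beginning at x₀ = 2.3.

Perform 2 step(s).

f(x) = x³ - 2x - 5
f'(x) = 3x² - 2
x₀ = 2.3

Newton-Raphson formula: x_{n+1} = x_n - f(x_n)/f'(x_n)

Iteration 1:
  f(2.300000) = 2.567000
  f'(2.300000) = 13.870000
  x_1 = 2.300000 - 2.567000/13.870000 = 2.114924
Iteration 2:
  f(2.114924) = 0.230006
  f'(2.114924) = 11.418714
  x_2 = 2.114924 - 0.230006/11.418714 = 2.094781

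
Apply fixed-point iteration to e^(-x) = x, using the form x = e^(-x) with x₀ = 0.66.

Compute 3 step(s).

Equation: e^(-x) = x
Fixed-point form: x = e^(-x)
x₀ = 0.66

x_1 = g(0.660000) = 0.516851
x_2 = g(0.516851) = 0.596395
x_3 = g(0.596395) = 0.550793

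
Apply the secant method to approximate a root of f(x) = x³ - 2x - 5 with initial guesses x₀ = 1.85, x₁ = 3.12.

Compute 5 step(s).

f(x) = x³ - 2x - 5
x₀ = 1.85, x₁ = 3.12

Secant formula: x_{n+1} = x_n - f(x_n)(x_n - x_{n-1})/(f(x_n) - f(x_{n-1}))

Iteration 1:
  f(1.850000) = -2.368375
  f(3.120000) = 19.131328
  x_2 = 3.120000 - 19.131328×(3.120000 - 1.850000)/(19.131328 - (-2.368375))
       = 1.989901
Iteration 2:
  f(3.120000) = 19.131328
  f(1.989901) = -1.100376
  x_3 = 1.989901 - (-1.100376)×(1.989901 - 3.120000)/(-1.100376 - 19.131328)
       = 2.051366
Iteration 3:
  f(1.989901) = -1.100376
  f(2.051366) = -0.470375
  x_4 = 2.051366 - (-0.470375)×(2.051366 - 1.989901)/(-0.470375 - (-1.100376))
       = 2.097257
Iteration 4:
  f(2.051366) = -0.470375
  f(2.097257) = 0.030242
  x_5 = 2.097257 - 0.030242×(2.097257 - 2.051366)/(0.030242 - (-0.470375))
       = 2.094485
Iteration 5:
  f(2.097257) = 0.030242
  f(2.094485) = -0.000746
  x_6 = 2.094485 - (-0.000746)×(2.094485 - 2.097257)/(-0.000746 - 0.030242)
       = 2.094551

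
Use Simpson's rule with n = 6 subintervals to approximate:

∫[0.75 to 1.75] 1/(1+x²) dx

f(x) = 1/(1+x²)
a = 0.75, b = 1.75, n = 6
h = (b - a)/n = 0.166667

Simpson's rule: (h/3)[f(x₀) + 4f(x₁) + 2f(x₂) + ... + f(xₙ)]

x_0 = 0.7500, f(x_0) = 0.640000, coefficient = 1
x_1 = 0.9167, f(x_1) = 0.543396, coefficient = 4
x_2 = 1.0833, f(x_2) = 0.460064, coefficient = 2
x_3 = 1.2500, f(x_3) = 0.390244, coefficient = 4
x_4 = 1.4167, f(x_4) = 0.332564, coefficient = 2
x_5 = 1.5833, f(x_5) = 0.285149, coefficient = 4
x_6 = 1.7500, f(x_6) = 0.246154, coefficient = 1

I ≈ (0.166667/3) × 7.346563 = 0.408142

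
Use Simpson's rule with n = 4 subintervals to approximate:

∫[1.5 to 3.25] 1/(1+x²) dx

f(x) = 1/(1+x²)
a = 1.5, b = 3.25, n = 4
h = (b - a)/n = 0.437500

Simpson's rule: (h/3)[f(x₀) + 4f(x₁) + 2f(x₂) + ... + f(xₙ)]

x_0 = 1.5000, f(x_0) = 0.307692, coefficient = 1
x_1 = 1.9375, f(x_1) = 0.210353, coefficient = 4
x_2 = 2.3750, f(x_2) = 0.150588, coefficient = 2
x_3 = 2.8125, f(x_3) = 0.112231, coefficient = 4
x_4 = 3.2500, f(x_4) = 0.086486, coefficient = 1

I ≈ (0.437500/3) × 1.985694 = 0.289580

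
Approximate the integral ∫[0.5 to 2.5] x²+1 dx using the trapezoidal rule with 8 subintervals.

f(x) = x²+1
a = 0.5, b = 2.5, n = 8
h = (b - a)/n = 0.250000

Trapezoidal rule: (h/2)[f(x₀) + 2f(x₁) + 2f(x₂) + ... + f(xₙ)]

x_0 = 0.5000, f(x_0) = 1.250000, coefficient = 1
x_1 = 0.7500, f(x_1) = 1.562500, coefficient = 2
x_2 = 1.0000, f(x_2) = 2.000000, coefficient = 2
x_3 = 1.2500, f(x_3) = 2.562500, coefficient = 2
x_4 = 1.5000, f(x_4) = 3.250000, coefficient = 2
x_5 = 1.7500, f(x_5) = 4.062500, coefficient = 2
x_6 = 2.0000, f(x_6) = 5.000000, coefficient = 2
x_7 = 2.2500, f(x_7) = 6.062500, coefficient = 2
x_8 = 2.5000, f(x_8) = 7.250000, coefficient = 1

I ≈ (0.250000/2) × 57.500000 = 7.187500
Exact value: 7.166667
Error: 0.020833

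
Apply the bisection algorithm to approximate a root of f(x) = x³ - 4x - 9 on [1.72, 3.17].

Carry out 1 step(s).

f(x) = x³ - 4x - 9
Initial interval: [1.72, 3.17]

Iteration 1:
  c_1 = (1.720000 + 3.170000)/2 = 2.445000
  f(c_1) = f(2.445000) = -4.163729
  f(a) × f(c) ≥ 0, new interval: [2.445000, 3.170000]

After 1 iteration(s), the approximation is c_1 = 2.445000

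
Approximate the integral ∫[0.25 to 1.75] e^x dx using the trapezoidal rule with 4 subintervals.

f(x) = e^x
a = 0.25, b = 1.75, n = 4
h = (b - a)/n = 0.375000

Trapezoidal rule: (h/2)[f(x₀) + 2f(x₁) + 2f(x₂) + ... + f(xₙ)]

x_0 = 0.2500, f(x_0) = 1.284025, coefficient = 1
x_1 = 0.6250, f(x_1) = 1.868246, coefficient = 2
x_2 = 1.0000, f(x_2) = 2.718282, coefficient = 2
x_3 = 1.3750, f(x_3) = 3.955077, coefficient = 2
x_4 = 1.7500, f(x_4) = 5.754603, coefficient = 1

I ≈ (0.375000/2) × 24.121837 = 4.522844
Exact value: 4.470577
Error: 0.052267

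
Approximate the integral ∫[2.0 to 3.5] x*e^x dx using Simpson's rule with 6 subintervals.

f(x) = x*e^x
a = 2.0, b = 3.5, n = 6
h = (b - a)/n = 0.250000

Simpson's rule: (h/3)[f(x₀) + 4f(x₁) + 2f(x₂) + ... + f(xₙ)]

x_0 = 2.0000, f(x_0) = 14.778112, coefficient = 1
x_1 = 2.2500, f(x_1) = 21.347406, coefficient = 4
x_2 = 2.5000, f(x_2) = 30.456235, coefficient = 2
x_3 = 2.7500, f(x_3) = 43.017238, coefficient = 4
x_4 = 3.0000, f(x_4) = 60.256611, coefficient = 2
x_5 = 3.2500, f(x_5) = 83.818605, coefficient = 4
x_6 = 3.5000, f(x_6) = 115.904082, coefficient = 1

I ≈ (0.250000/3) × 904.840878 = 75.403406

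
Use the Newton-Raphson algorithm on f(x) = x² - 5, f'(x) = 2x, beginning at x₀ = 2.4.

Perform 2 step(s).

f(x) = x² - 5
f'(x) = 2x
x₀ = 2.4

Newton-Raphson formula: x_{n+1} = x_n - f(x_n)/f'(x_n)

Iteration 1:
  f(2.400000) = 0.760000
  f'(2.400000) = 4.800000
  x_1 = 2.400000 - 0.760000/4.800000 = 2.241667
Iteration 2:
  f(2.241667) = 0.025069
  f'(2.241667) = 4.483333
  x_2 = 2.241667 - 0.025069/4.483333 = 2.236075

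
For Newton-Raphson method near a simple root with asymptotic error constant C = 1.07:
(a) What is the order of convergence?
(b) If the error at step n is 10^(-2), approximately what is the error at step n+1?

(a) Newton-Raphson has quadratic (order 2) convergence near simple roots.
    This means |e_{n+1}| ≈ C|e_n|².

(b) With |e_n| = 10^(-2) and C = 1.07:
    |e_{n+1}| ≈ 1.07 × (10^(-2))² = 1.07 × 10^(-4)

(a) 2 (quadratic); (b) |e_{n+1}| ≈ 1.070e-04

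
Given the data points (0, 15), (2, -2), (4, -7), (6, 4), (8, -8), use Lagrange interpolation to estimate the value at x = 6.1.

Lagrange interpolation formula:
P(x) = Σ yᵢ × Lᵢ(x)
where Lᵢ(x) = Π_{j≠i} (x - xⱼ)/(xᵢ - xⱼ)

L_0(6.1) = (6.1 - 2)/(0 - 2) × (6.1 - 4)/(0 - 4) × (6.1 - 6)/(0 - 6) × (6.1 - 8)/(0 - 8) = -0.004260
L_1(6.1) = (6.1 - 0)/(2 - 0) × (6.1 - 4)/(2 - 4) × (6.1 - 6)/(2 - 6) × (6.1 - 8)/(2 - 8) = 0.025353
L_2(6.1) = (6.1 - 0)/(4 - 0) × (6.1 - 2)/(4 - 2) × (6.1 - 6)/(4 - 6) × (6.1 - 8)/(4 - 8) = -0.074248
L_3(6.1) = (6.1 - 0)/(6 - 0) × (6.1 - 2)/(6 - 2) × (6.1 - 4)/(6 - 4) × (6.1 - 8)/(6 - 8) = 1.039478
L_4(6.1) = (6.1 - 0)/(8 - 0) × (6.1 - 2)/(8 - 2) × (6.1 - 4)/(8 - 4) × (6.1 - 6)/(8 - 6) = 0.013677

P(6.1) = 15×L_0(6.1) + (-2)×L_1(6.1) + (-7)×L_2(6.1) + 4×L_3(6.1) + (-8)×L_4(6.1)
P(6.1) = 4.453624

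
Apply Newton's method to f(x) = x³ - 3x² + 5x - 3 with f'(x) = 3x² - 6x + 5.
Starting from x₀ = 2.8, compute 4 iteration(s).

f(x) = x³ - 3x² + 5x - 3
f'(x) = 3x² - 6x + 5
x₀ = 2.8

Newton-Raphson formula: x_{n+1} = x_n - f(x_n)/f'(x_n)

Iteration 1:
  f(2.800000) = 9.432000
  f'(2.800000) = 11.720000
  x_1 = 2.800000 - 9.432000/11.720000 = 1.995222
Iteration 2:
  f(1.995222) = 2.976178
  f'(1.995222) = 4.971400
  x_2 = 1.995222 - 2.976178/4.971400 = 1.396562
Iteration 3:
  f(1.396562) = 0.855488
  f'(1.396562) = 2.471784
  x_3 = 1.396562 - 0.855488/2.471784 = 1.050461
Iteration 4:
  f(1.050461) = 0.101050
  f'(1.050461) = 2.007639
  x_4 = 1.050461 - 0.101050/2.007639 = 1.000128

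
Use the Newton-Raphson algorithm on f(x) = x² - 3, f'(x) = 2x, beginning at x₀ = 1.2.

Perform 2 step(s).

f(x) = x² - 3
f'(x) = 2x
x₀ = 1.2

Newton-Raphson formula: x_{n+1} = x_n - f(x_n)/f'(x_n)

Iteration 1:
  f(1.200000) = -1.560000
  f'(1.200000) = 2.400000
  x_1 = 1.200000 - (-1.560000)/2.400000 = 1.850000
Iteration 2:
  f(1.850000) = 0.422500
  f'(1.850000) = 3.700000
  x_2 = 1.850000 - 0.422500/3.700000 = 1.735811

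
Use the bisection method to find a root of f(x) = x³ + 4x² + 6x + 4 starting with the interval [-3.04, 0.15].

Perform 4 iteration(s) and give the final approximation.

f(x) = x³ + 4x² + 6x + 4
Initial interval: [-3.04, 0.15]

Iteration 1:
  c_1 = (-3.040000 + 0.150000)/2 = -1.445000
  f(c_1) = f(-1.445000) = 0.664904
  f(a) × f(c) < 0, new interval: [-3.040000, -1.445000]
Iteration 2:
  c_2 = (-3.040000 + (-1.445000))/2 = -2.242500
  f(c_2) = f(-2.242500) = -0.616873
  f(a) × f(c) ≥ 0, new interval: [-2.242500, -1.445000]
Iteration 3:
  c_3 = (-2.242500 + (-1.445000))/2 = -1.843750
  f(c_3) = f(-1.843750) = 0.267487
  f(a) × f(c) < 0, new interval: [-2.242500, -1.843750]
Iteration 4:
  c_4 = (-2.242500 + (-1.843750))/2 = -2.043125
  f(c_4) = f(-2.043125) = -0.090050
  f(a) × f(c) ≥ 0, new interval: [-2.043125, -1.843750]

After 4 iteration(s), the approximation is c_4 = -2.043125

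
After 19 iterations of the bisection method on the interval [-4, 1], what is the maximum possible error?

Bisection error bound: |error| ≤ (b-a)/2^n
|error| ≤ (1 - (-4))/2^19 = 5/2^19
|error| ≤ 0.0000095367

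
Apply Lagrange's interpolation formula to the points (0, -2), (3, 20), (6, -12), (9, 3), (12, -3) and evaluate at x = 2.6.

Lagrange interpolation formula:
P(x) = Σ yᵢ × Lᵢ(x)
where Lᵢ(x) = Π_{j≠i} (x - xⱼ)/(xᵢ - xⱼ)

L_0(2.6) = (2.6 - 3)/(0 - 3) × (2.6 - 6)/(0 - 6) × (2.6 - 9)/(0 - 9) × (2.6 - 12)/(0 - 12) = 0.042087
L_1(2.6) = (2.6 - 0)/(3 - 0) × (2.6 - 6)/(3 - 6) × (2.6 - 9)/(3 - 9) × (2.6 - 12)/(3 - 12) = 1.094268
L_2(2.6) = (2.6 - 0)/(6 - 0) × (2.6 - 3)/(6 - 3) × (2.6 - 9)/(6 - 9) × (2.6 - 12)/(6 - 12) = -0.193106
L_3(2.6) = (2.6 - 0)/(9 - 0) × (2.6 - 3)/(9 - 3) × (2.6 - 6)/(9 - 6) × (2.6 - 12)/(9 - 12) = 0.068392
L_4(2.6) = (2.6 - 0)/(12 - 0) × (2.6 - 3)/(12 - 3) × (2.6 - 6)/(12 - 6) × (2.6 - 9)/(12 - 9) = -0.011641

P(2.6) = (-2)×L_0(2.6) + 20×L_1(2.6) + (-12)×L_2(2.6) + 3×L_3(2.6) + (-3)×L_4(2.6)
P(2.6) = 24.358565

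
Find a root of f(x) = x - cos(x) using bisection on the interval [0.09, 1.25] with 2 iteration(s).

f(x) = x - cos(x)
Initial interval: [0.09, 1.25]

Iteration 1:
  c_1 = (0.090000 + 1.250000)/2 = 0.670000
  f(c_1) = f(0.670000) = -0.113822
  f(a) × f(c) ≥ 0, new interval: [0.670000, 1.250000]
Iteration 2:
  c_2 = (0.670000 + 1.250000)/2 = 0.960000
  f(c_2) = f(0.960000) = 0.386480
  f(a) × f(c) < 0, new interval: [0.670000, 0.960000]

After 2 iteration(s), the approximation is c_2 = 0.960000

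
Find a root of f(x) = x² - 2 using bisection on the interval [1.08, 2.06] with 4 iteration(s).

f(x) = x² - 2
Initial interval: [1.08, 2.06]

Iteration 1:
  c_1 = (1.080000 + 2.060000)/2 = 1.570000
  f(c_1) = f(1.570000) = 0.464900
  f(a) × f(c) < 0, new interval: [1.080000, 1.570000]
Iteration 2:
  c_2 = (1.080000 + 1.570000)/2 = 1.325000
  f(c_2) = f(1.325000) = -0.244375
  f(a) × f(c) ≥ 0, new interval: [1.325000, 1.570000]
Iteration 3:
  c_3 = (1.325000 + 1.570000)/2 = 1.447500
  f(c_3) = f(1.447500) = 0.095256
  f(a) × f(c) < 0, new interval: [1.325000, 1.447500]
Iteration 4:
  c_4 = (1.325000 + 1.447500)/2 = 1.386250
  f(c_4) = f(1.386250) = -0.078311
  f(a) × f(c) ≥ 0, new interval: [1.386250, 1.447500]

After 4 iteration(s), the approximation is c_4 = 1.386250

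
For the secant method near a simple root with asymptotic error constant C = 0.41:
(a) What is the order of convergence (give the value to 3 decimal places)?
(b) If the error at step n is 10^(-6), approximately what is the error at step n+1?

(a) Secant method has superlinear convergence with order φ = (1+√5)/2 ≈ 1.618.
    This means |e_{n+1}| ≈ C|e_n|^1.618.

(b) With |e_n| = 10^(-6) and C = 0.41:
    |e_{n+1}| ≈ 0.41 × (10^(-6))^1.618 = 0.41 × 10^(-9.71)

(a) ≈ 1.618 (golden ratio); (b) |e_{n+1}| ≈ 8.027e-11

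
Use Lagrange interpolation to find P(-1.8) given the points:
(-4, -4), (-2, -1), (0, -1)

Lagrange interpolation formula:
P(x) = Σ yᵢ × Lᵢ(x)
where Lᵢ(x) = Π_{j≠i} (x - xⱼ)/(xᵢ - xⱼ)

L_0(-1.8) = (-1.8 - (-2))/(-4 - (-2)) × (-1.8 - 0)/(-4 - 0) = -0.045000
L_1(-1.8) = (-1.8 - (-4))/(-2 - (-4)) × (-1.8 - 0)/(-2 - 0) = 0.990000
L_2(-1.8) = (-1.8 - (-4))/(0 - (-4)) × (-1.8 - (-2))/(0 - (-2)) = 0.055000

P(-1.8) = (-4)×L_0(-1.8) + (-1)×L_1(-1.8) + (-1)×L_2(-1.8)
P(-1.8) = -0.865000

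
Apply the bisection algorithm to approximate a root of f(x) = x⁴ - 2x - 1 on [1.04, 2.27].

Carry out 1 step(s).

f(x) = x⁴ - 2x - 1
Initial interval: [1.04, 2.27]

Iteration 1:
  c_1 = (1.040000 + 2.270000)/2 = 1.655000
  f(c_1) = f(1.655000) = 3.192258
  f(a) × f(c) < 0, new interval: [1.040000, 1.655000]

After 1 iteration(s), the approximation is c_1 = 1.655000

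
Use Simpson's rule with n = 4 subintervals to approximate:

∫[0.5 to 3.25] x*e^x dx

f(x) = x*e^x
a = 0.5, b = 3.25, n = 4
h = (b - a)/n = 0.687500

Simpson's rule: (h/3)[f(x₀) + 4f(x₁) + 2f(x₂) + ... + f(xₙ)]

x_0 = 0.5000, f(x_0) = 0.824361, coefficient = 1
x_1 = 1.1875, f(x_1) = 3.893663, coefficient = 4
x_2 = 1.8750, f(x_2) = 12.226536, coefficient = 2
x_3 = 2.5625, f(x_3) = 33.231006, coefficient = 4
x_4 = 3.2500, f(x_4) = 83.818605, coefficient = 1

I ≈ (0.687500/3) × 257.594710 = 59.032121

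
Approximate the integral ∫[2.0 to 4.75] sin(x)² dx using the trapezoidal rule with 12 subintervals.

f(x) = sin(x)²
a = 2.0, b = 4.75, n = 12
h = (b - a)/n = 0.229167

Trapezoidal rule: (h/2)[f(x₀) + 2f(x₁) + 2f(x₂) + ... + f(xₙ)]

x_0 = 2.0000, f(x_0) = 0.826822, coefficient = 1
x_1 = 2.2292, f(x_1) = 0.625666, coefficient = 2
x_2 = 2.4583, f(x_2) = 0.398570, coefficient = 2
x_3 = 2.6875, f(x_3) = 0.192411, coefficient = 2
x_4 = 2.9167, f(x_4) = 0.049744, coefficient = 2
x_5 = 3.1458, f(x_5) = 0.000018, coefficient = 2
x_6 = 3.3750, f(x_6) = 0.053497, coefficient = 2
x_7 = 3.6042, f(x_7) = 0.199142, coefficient = 2
x_8 = 3.8333, f(x_8) = 0.406889, coefficient = 2
x_9 = 4.0625, f(x_9) = 0.633856, coefficient = 2
x_10 = 4.2917, f(x_10) = 0.833193, coefficient = 2
x_11 = 4.5208, f(x_11) = 0.963753, coefficient = 2
x_12 = 4.7500, f(x_12) = 0.998586, coefficient = 1

I ≈ (0.229167/2) × 10.538888 = 1.207581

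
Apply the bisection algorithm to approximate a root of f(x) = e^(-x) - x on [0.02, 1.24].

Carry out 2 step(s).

f(x) = e^(-x) - x
Initial interval: [0.02, 1.24]

Iteration 1:
  c_1 = (0.020000 + 1.240000)/2 = 0.630000
  f(c_1) = f(0.630000) = -0.097408
  f(a) × f(c) < 0, new interval: [0.020000, 0.630000]
Iteration 2:
  c_2 = (0.020000 + 0.630000)/2 = 0.325000
  f(c_2) = f(0.325000) = 0.397527
  f(a) × f(c) ≥ 0, new interval: [0.325000, 0.630000]

After 2 iteration(s), the approximation is c_2 = 0.325000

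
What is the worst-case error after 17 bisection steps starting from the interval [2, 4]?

Bisection error bound: |error| ≤ (b-a)/2^n
|error| ≤ (4 - 2)/2^17 = 2/2^17
|error| ≤ 0.0000152588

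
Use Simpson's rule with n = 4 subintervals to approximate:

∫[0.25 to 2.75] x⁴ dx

f(x) = x⁴
a = 0.25, b = 2.75, n = 4
h = (b - a)/n = 0.625000

Simpson's rule: (h/3)[f(x₀) + 4f(x₁) + 2f(x₂) + ... + f(xₙ)]

x_0 = 0.2500, f(x_0) = 0.003906, coefficient = 1
x_1 = 0.8750, f(x_1) = 0.586182, coefficient = 4
x_2 = 1.5000, f(x_2) = 5.062500, coefficient = 2
x_3 = 2.1250, f(x_3) = 20.390869, coefficient = 4
x_4 = 2.7500, f(x_4) = 57.191406, coefficient = 1

I ≈ (0.625000/3) × 151.228516 = 31.505941
Exact value: 31.455078
Error: 0.050863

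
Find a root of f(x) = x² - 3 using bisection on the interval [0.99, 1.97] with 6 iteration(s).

f(x) = x² - 3
Initial interval: [0.99, 1.97]

Iteration 1:
  c_1 = (0.990000 + 1.970000)/2 = 1.480000
  f(c_1) = f(1.480000) = -0.809600
  f(a) × f(c) ≥ 0, new interval: [1.480000, 1.970000]
Iteration 2:
  c_2 = (1.480000 + 1.970000)/2 = 1.725000
  f(c_2) = f(1.725000) = -0.024375
  f(a) × f(c) ≥ 0, new interval: [1.725000, 1.970000]
Iteration 3:
  c_3 = (1.725000 + 1.970000)/2 = 1.847500
  f(c_3) = f(1.847500) = 0.413256
  f(a) × f(c) < 0, new interval: [1.725000, 1.847500]
Iteration 4:
  c_4 = (1.725000 + 1.847500)/2 = 1.786250
  f(c_4) = f(1.786250) = 0.190689
  f(a) × f(c) < 0, new interval: [1.725000, 1.786250]
Iteration 5:
  c_5 = (1.725000 + 1.786250)/2 = 1.755625
  f(c_5) = f(1.755625) = 0.082219
  f(a) × f(c) < 0, new interval: [1.725000, 1.755625]
Iteration 6:
  c_6 = (1.725000 + 1.755625)/2 = 1.740313
  f(c_6) = f(1.740313) = 0.028688
  f(a) × f(c) < 0, new interval: [1.725000, 1.740313]

After 6 iteration(s), the approximation is c_6 = 1.740313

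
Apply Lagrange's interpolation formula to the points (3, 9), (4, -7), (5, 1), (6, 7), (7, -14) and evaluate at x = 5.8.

Lagrange interpolation formula:
P(x) = Σ yᵢ × Lᵢ(x)
where Lᵢ(x) = Π_{j≠i} (x - xⱼ)/(xᵢ - xⱼ)

L_0(5.8) = (5.8 - 4)/(3 - 4) × (5.8 - 5)/(3 - 5) × (5.8 - 6)/(3 - 6) × (5.8 - 7)/(3 - 7) = 0.014400
L_1(5.8) = (5.8 - 3)/(4 - 3) × (5.8 - 5)/(4 - 5) × (5.8 - 6)/(4 - 6) × (5.8 - 7)/(4 - 7) = -0.089600
L_2(5.8) = (5.8 - 3)/(5 - 3) × (5.8 - 4)/(5 - 4) × (5.8 - 6)/(5 - 6) × (5.8 - 7)/(5 - 7) = 0.302400
L_3(5.8) = (5.8 - 3)/(6 - 3) × (5.8 - 4)/(6 - 4) × (5.8 - 5)/(6 - 5) × (5.8 - 7)/(6 - 7) = 0.806400
L_4(5.8) = (5.8 - 3)/(7 - 3) × (5.8 - 4)/(7 - 4) × (5.8 - 5)/(7 - 5) × (5.8 - 6)/(7 - 6) = -0.033600

P(5.8) = 9×L_0(5.8) + (-7)×L_1(5.8) + 1×L_2(5.8) + 7×L_3(5.8) + (-14)×L_4(5.8)
P(5.8) = 7.174400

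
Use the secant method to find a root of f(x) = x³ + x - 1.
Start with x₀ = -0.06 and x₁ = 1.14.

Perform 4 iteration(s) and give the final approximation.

f(x) = x³ + x - 1
x₀ = -0.06, x₁ = 1.14

Secant formula: x_{n+1} = x_n - f(x_n)(x_n - x_{n-1})/(f(x_n) - f(x_{n-1}))

Iteration 1:
  f(-0.060000) = -1.060216
  f(1.140000) = 1.621544
  x_2 = 1.140000 - 1.621544×(1.140000 - (-0.060000))/(1.621544 - (-1.060216))
       = 0.414412
Iteration 2:
  f(1.140000) = 1.621544
  f(0.414412) = -0.514418
  x_3 = 0.414412 - (-0.514418)×(0.414412 - 1.140000)/(-0.514418 - 1.621544)
       = 0.589160
Iteration 3:
  f(0.414412) = -0.514418
  f(0.589160) = -0.206337
  x_4 = 0.589160 - (-0.206337)×(0.589160 - 0.414412)/(-0.206337 - (-0.514418))
       = 0.706197
Iteration 4:
  f(0.589160) = -0.206337
  f(0.706197) = 0.058388
  x_5 = 0.706197 - 0.058388×(0.706197 - 0.589160)/(0.058388 - (-0.206337))
       = 0.680383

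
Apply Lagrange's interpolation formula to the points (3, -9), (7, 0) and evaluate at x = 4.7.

Lagrange interpolation formula:
P(x) = Σ yᵢ × Lᵢ(x)
where Lᵢ(x) = Π_{j≠i} (x - xⱼ)/(xᵢ - xⱼ)

L_0(4.7) = (4.7 - 7)/(3 - 7) = 0.575000
L_1(4.7) = (4.7 - 3)/(7 - 3) = 0.425000

P(4.7) = (-9)×L_0(4.7) + 0×L_1(4.7)
P(4.7) = -5.175000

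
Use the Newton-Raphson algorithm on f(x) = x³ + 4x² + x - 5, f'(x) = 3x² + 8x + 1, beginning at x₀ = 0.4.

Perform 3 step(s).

f(x) = x³ + 4x² + x - 5
f'(x) = 3x² + 8x + 1
x₀ = 0.4

Newton-Raphson formula: x_{n+1} = x_n - f(x_n)/f'(x_n)

Iteration 1:
  f(0.400000) = -3.896000
  f'(0.400000) = 4.680000
  x_1 = 0.400000 - (-3.896000)/4.680000 = 1.232479
Iteration 2:
  f(1.232479) = 4.180632
  f'(1.232479) = 15.416840
  x_2 = 1.232479 - 4.180632/15.416840 = 0.961306
Iteration 3:
  f(0.961306) = 0.546089
  f'(0.961306) = 11.462769
  x_3 = 0.961306 - 0.546089/11.462769 = 0.913665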